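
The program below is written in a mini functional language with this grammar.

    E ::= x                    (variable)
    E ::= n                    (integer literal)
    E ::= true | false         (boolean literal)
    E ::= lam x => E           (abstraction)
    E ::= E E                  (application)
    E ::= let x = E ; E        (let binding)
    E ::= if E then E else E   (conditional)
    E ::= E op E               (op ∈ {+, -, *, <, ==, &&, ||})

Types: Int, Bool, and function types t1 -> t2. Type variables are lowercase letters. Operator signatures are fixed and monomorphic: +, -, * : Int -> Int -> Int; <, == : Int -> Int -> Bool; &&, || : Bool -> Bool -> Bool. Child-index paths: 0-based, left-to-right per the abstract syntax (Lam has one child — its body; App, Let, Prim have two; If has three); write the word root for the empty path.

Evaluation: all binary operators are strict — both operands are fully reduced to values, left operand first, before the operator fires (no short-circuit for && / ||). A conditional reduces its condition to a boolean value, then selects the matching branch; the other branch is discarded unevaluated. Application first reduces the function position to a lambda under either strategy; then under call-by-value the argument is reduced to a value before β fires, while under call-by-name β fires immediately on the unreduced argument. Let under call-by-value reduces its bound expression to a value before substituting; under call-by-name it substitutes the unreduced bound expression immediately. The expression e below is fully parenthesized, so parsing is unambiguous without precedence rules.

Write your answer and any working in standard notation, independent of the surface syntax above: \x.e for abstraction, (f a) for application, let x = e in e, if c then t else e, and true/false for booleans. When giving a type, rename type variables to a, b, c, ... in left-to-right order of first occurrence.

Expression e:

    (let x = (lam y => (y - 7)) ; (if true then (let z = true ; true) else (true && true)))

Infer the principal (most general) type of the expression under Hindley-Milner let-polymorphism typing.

Working:
y : a
  unify a ~ Int
  unify Int ~ Int
\y._ : Int -> Int
let x : Int -> Int
  unify Bool ~ Bool
let z : Bool
  unify Bool ~ Bool
  unify Bool ~ Bool
  unify Bool ~ Bool

Answer: Bool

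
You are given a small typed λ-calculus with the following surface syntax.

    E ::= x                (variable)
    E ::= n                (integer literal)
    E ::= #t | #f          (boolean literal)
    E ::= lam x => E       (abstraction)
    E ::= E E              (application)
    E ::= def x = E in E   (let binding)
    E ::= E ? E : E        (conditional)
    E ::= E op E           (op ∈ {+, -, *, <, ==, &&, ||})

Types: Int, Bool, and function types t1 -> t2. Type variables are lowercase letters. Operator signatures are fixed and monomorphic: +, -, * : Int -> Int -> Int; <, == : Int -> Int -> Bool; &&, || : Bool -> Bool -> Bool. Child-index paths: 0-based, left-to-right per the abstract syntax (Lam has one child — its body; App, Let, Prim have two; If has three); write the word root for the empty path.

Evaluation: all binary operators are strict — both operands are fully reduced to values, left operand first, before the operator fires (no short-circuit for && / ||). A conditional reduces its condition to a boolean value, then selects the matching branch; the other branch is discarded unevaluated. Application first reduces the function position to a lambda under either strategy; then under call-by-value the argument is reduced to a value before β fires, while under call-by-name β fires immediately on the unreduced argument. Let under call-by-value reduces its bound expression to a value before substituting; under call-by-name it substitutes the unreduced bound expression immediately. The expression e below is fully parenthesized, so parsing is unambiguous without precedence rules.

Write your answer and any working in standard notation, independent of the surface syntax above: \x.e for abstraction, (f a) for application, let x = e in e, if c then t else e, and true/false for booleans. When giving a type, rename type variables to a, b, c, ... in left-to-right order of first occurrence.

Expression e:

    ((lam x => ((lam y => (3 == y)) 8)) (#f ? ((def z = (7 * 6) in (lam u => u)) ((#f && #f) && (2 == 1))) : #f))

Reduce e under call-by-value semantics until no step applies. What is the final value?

Derivation:
step 0: ((\x.((\y.(3 == y)) 8)) (if false then ((let z = (7 * 6) in (\u.u)) ((false && false) && (2 == 1))) else false))
step 1: [if@1] ((\x.((\y.(3 == y)) 8)) false)
step 2: [beta@root] ((\y.(3 == y)) 8)
step 3: [beta@root] (3 == 8)
step 4: [delta@root] false

Answer: false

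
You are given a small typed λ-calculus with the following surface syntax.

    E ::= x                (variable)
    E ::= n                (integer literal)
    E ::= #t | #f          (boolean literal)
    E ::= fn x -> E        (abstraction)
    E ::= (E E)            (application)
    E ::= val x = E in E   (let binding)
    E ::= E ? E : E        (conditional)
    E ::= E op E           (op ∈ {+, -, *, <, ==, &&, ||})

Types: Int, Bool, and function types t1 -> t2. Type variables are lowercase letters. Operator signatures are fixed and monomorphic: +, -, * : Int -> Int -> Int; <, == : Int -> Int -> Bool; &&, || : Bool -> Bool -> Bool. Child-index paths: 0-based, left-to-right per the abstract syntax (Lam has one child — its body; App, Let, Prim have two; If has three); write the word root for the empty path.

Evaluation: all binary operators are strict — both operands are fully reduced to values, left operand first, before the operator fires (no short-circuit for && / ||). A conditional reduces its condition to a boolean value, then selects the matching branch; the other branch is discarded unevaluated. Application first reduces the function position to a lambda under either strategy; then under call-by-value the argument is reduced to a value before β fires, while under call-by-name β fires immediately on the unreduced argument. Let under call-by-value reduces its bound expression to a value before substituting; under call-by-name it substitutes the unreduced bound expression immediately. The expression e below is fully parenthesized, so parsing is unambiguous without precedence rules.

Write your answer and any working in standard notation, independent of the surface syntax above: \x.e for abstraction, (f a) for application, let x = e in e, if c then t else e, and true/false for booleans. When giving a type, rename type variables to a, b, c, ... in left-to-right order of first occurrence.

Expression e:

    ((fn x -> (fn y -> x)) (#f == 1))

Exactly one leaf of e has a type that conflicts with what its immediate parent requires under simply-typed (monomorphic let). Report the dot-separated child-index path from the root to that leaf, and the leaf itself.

Answer: 1.0 : false

Working:
x : a
\y._ : b -> a
\x._ : a -> b -> a
  unify Bool ~ Int
  FAIL: mismatch Bool ~ Int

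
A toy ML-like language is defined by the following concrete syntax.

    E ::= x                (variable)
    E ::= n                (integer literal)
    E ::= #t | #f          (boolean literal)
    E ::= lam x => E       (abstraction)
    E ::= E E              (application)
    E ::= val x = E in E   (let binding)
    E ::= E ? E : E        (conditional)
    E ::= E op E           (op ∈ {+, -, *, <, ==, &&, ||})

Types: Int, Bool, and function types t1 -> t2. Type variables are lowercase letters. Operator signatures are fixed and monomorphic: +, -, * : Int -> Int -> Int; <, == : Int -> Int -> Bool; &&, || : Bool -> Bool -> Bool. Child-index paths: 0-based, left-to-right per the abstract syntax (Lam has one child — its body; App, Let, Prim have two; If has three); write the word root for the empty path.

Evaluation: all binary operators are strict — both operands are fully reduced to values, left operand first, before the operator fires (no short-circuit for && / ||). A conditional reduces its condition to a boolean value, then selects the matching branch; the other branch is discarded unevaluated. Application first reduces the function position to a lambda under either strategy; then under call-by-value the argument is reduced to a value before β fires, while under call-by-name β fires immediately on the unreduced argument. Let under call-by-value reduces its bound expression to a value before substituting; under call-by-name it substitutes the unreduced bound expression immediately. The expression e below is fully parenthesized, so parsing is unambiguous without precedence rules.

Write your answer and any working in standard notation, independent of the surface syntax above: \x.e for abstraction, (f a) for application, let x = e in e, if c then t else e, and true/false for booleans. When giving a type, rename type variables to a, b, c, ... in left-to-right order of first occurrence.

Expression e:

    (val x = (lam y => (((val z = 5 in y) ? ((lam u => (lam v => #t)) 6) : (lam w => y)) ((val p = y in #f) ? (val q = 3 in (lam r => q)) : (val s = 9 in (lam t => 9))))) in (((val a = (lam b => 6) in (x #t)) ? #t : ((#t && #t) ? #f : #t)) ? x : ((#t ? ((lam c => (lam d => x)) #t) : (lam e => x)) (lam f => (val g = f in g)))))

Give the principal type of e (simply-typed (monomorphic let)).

Answer: Bool -> Bool

Trace:
let z : Int
y : a
  unify a ~ Bool
\v._ : c -> Bool
\u._ : b -> c -> Bool
  unify b -> c -> Bool ~ Int -> d
  unify b ~ Int
  unify c -> Bool ~ d
_ _ : c -> Bool
y : Bool
\w._ : e -> Bool
  unify c -> Bool ~ e -> Bool
  unify c ~ e
  unify Bool ~ Bool
y : Bool
let p : Bool
  unify Bool ~ Bool
let q : Int
q : Int
\r._ : f -> Int
let s : Int
\t._ : g -> Int
  unify f -> Int ~ g -> Int
  unify f ~ g
  unify Int ~ Int
  unify e -> Bool ~ (g -> Int) -> h
  unify e ~ g -> Int
  unify Bool ~ h
_ _ : Bool
\y._ : Bool -> Bool
let x : Bool -> Bool
\b._ : i -> Int
let a : i -> Int
x : Bool -> Bool
  unify Bool -> Bool ~ Bool -> j
  unify Bool ~ Bool
  unify Bool ~ j
_ _ : Bool
  unify Bool ~ Bool
  unify Bool ~ Bool
  unify Bool ~ Bool
  unify Bool ~ Bool
  unify Bool ~ Bool
  unify Bool ~ Bool
  unify Bool ~ Bool
x : Bool -> Bool
  unify Bool ~ Bool
x : Bool -> Bool
\d._ : l -> Bool -> Bool
\c._ : k -> l -> Bool -> Bool
  unify k -> l -> Bool -> Bool ~ Bool -> m
  unify k ~ Bool
  unify l -> Bool -> Bool ~ m
_ _ : l -> Bool -> Bool
x : Bool -> Bool
\e._ : n -> Bool -> Bool
  unify l -> Bool -> Bool ~ n -> Bool -> Bool
  unify l ~ n
  unify Bool -> Bool ~ Bool -> Bool
  unify Bool ~ Bool
  unify Bool ~ Bool
f : o
let g : o
g : o
\f._ : o -> o
  unify n -> Bool -> Bool ~ (o -> o) -> p
  unify n ~ o -> o
  unify Bool -> Bool ~ p
_ _ : Bool -> Bool
  unify Bool -> Bool ~ Bool -> Bool
  unify Bool ~ Bool
  unify Bool ~ Bool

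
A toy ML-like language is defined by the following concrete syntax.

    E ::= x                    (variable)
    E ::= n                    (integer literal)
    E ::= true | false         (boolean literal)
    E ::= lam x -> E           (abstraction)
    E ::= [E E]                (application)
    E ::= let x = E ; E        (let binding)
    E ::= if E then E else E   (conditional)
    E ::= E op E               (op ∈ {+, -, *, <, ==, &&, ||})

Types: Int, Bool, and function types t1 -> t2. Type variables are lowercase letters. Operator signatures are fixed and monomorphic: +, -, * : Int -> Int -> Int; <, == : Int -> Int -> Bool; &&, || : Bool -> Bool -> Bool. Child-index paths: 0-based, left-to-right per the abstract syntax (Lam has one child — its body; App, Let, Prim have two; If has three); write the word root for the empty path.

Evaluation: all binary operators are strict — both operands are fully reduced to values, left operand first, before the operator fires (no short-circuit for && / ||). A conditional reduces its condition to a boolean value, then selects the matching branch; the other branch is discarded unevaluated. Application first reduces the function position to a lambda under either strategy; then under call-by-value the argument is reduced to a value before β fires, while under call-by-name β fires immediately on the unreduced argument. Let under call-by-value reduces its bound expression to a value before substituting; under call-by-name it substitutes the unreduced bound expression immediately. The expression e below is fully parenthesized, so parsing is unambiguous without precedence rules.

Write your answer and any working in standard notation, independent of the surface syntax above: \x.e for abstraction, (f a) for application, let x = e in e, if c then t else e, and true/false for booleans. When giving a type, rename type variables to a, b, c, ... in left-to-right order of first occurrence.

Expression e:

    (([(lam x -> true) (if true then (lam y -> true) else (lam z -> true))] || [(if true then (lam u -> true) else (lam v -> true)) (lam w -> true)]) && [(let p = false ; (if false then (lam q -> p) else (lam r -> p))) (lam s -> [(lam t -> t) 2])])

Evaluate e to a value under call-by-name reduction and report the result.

Answer: false

Derivation:
step 0: ((((\x.true) (if true then (\y.true) else (\z.true))) || ((if true then (\u.true) else (\v.true)) (\w.true))) && ((let p = false in (if false then (\q.p) else (\r.p))) (\s.((\t.t) 2))))
step 1: [beta@0.0] ((true || ((if true then (\u.true) else (\v.true)) (\w.true))) && ((let p = false in (if false then (\q.p) else (\r.p))) (\s.((\t.t) 2))))
step 2: [if@0.1.0] ((true || ((\u.true) (\w.true))) && ((let p = false in (if false then (\q.p) else (\r.p))) (\s.((\t.t) 2))))
step 3: [beta@0.1] ((true || true) && ((let p = false in (if false then (\q.p) else (\r.p))) (\s.((\t.t) 2))))
step 4: [delta@0] (true && ((let p = false in (if false then (\q.p) else (\r.p))) (\s.((\t.t) 2))))
step 5: [let@1.0] (true && ((if false then (\q.false) else (\r.false)) (\s.((\t.t) 2))))
step 6: [if@1.0] (true && ((\r.false) (\s.((\t.t) 2))))
step 7: [beta@1] (true && false)
step 8: [delta@root] false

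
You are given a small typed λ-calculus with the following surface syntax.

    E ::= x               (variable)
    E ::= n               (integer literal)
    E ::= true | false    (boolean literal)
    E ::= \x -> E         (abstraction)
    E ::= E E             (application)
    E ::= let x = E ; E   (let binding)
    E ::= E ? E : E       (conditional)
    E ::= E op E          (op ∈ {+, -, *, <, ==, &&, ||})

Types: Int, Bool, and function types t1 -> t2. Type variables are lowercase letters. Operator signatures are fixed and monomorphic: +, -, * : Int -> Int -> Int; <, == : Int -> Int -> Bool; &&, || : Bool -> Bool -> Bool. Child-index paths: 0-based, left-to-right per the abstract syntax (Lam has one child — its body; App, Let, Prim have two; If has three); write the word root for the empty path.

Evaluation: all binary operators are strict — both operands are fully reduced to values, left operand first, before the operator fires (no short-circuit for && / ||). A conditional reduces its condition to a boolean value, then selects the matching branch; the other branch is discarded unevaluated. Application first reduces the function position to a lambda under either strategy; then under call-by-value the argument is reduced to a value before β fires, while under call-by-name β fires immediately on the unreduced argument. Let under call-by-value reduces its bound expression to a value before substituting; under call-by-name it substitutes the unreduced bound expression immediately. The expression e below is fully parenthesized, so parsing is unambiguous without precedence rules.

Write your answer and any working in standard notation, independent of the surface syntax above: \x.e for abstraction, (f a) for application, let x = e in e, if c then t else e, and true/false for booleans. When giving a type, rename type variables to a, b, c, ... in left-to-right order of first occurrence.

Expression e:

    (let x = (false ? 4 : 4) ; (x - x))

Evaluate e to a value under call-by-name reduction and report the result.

Answer: 0

Working:
step 0: (let x = (if false then 4 else 4) in (x - x))
step 1: [let@root] ((if false then 4 else 4) - (if false then 4 else 4))
step 2: [if@0] (4 - (if false then 4 else 4))
step 3: [if@1] (4 - 4)
step 4: [delta@root] 0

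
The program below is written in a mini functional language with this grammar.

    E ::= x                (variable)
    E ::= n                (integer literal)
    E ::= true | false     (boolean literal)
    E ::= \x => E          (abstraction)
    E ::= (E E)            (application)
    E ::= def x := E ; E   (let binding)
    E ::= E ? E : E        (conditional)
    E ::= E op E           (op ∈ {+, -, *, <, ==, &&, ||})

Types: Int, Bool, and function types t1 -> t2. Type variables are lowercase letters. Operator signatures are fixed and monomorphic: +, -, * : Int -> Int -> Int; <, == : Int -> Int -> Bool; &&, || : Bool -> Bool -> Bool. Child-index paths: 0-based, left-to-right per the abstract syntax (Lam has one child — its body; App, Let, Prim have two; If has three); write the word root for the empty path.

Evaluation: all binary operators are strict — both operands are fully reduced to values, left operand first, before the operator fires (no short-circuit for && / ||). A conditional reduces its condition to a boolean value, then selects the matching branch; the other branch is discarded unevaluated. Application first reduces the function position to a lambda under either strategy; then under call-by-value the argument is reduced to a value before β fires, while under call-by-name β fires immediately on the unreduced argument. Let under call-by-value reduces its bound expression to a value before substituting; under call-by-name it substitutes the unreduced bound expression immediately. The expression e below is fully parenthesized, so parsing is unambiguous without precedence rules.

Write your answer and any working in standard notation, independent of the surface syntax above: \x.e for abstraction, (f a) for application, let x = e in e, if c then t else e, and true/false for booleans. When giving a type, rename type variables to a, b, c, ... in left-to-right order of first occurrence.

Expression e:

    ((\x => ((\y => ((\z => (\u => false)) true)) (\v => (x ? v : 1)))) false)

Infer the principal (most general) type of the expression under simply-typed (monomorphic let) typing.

Answer: a -> Bool

Working:
\u._ : d -> Bool
\z._ : c -> d -> Bool
  unify c -> d -> Bool ~ Bool -> e
  unify c ~ Bool
  unify d -> Bool ~ e
_ _ : d -> Bool
\y._ : b -> d -> Bool
x : a
  unify a ~ Bool
v : f
  unify f ~ Int
\v._ : Int -> Int
  unify b -> d -> Bool ~ (Int -> Int) -> g
  unify b ~ Int -> Int
  unify d -> Bool ~ g
_ _ : d -> Bool
\x._ : Bool -> d -> Bool
  unify Bool -> d -> Bool ~ Bool -> h
  unify Bool ~ Bool
  unify d -> Bool ~ h
_ _ : d -> Bool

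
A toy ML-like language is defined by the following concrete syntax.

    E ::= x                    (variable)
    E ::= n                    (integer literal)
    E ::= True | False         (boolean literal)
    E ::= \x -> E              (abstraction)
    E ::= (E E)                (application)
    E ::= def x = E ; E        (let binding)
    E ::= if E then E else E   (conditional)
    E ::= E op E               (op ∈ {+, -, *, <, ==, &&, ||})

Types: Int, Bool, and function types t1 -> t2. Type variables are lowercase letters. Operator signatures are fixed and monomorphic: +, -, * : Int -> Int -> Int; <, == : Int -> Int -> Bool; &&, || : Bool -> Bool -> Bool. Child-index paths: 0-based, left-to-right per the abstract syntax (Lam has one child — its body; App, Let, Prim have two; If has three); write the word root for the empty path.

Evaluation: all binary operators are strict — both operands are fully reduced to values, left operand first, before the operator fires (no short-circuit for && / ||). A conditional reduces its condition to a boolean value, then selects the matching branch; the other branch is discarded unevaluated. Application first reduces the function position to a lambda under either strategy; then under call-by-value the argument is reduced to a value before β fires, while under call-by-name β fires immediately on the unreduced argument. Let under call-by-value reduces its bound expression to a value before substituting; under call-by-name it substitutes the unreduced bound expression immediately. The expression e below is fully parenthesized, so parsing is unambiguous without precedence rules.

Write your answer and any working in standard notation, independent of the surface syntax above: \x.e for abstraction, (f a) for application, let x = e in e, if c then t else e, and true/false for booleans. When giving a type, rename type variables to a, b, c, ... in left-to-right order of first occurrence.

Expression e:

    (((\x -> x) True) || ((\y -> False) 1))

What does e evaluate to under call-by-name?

Answer: true

Working:
step 0: (((\x.x) true) || ((\y.false) 1))
step 1: [beta@0] (true || ((\y.false) 1))
step 2: [beta@1] (true || false)
step 3: [delta@root] true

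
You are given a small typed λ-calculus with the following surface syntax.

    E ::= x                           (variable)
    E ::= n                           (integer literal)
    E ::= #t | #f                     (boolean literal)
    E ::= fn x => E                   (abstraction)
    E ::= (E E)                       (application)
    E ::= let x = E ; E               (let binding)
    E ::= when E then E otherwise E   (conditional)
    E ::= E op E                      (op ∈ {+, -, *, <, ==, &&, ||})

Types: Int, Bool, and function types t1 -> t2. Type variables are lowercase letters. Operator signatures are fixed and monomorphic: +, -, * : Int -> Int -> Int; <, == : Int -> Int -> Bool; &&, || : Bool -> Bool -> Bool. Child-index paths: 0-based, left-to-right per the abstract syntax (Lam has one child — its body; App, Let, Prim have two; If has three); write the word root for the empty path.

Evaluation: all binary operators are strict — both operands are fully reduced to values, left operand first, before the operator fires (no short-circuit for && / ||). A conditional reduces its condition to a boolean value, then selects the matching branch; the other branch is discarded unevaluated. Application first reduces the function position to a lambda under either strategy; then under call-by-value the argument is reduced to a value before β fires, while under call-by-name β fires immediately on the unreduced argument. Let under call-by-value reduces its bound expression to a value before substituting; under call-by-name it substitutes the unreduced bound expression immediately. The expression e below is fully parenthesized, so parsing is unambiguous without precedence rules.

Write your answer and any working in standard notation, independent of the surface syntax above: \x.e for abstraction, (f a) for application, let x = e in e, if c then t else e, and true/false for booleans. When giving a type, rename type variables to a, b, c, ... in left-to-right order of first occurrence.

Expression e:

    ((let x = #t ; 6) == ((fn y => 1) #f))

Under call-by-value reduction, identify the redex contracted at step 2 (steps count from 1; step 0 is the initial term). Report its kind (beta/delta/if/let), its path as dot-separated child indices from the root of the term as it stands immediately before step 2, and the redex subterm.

Derivation:
step 0: ((let x = true in 6) == ((\y.1) false))
step 1: [let@0] (6 == ((\y.1) false))
step 2: [beta@1] (6 == 1)

Answer: beta at 1 : ((\y.1) false)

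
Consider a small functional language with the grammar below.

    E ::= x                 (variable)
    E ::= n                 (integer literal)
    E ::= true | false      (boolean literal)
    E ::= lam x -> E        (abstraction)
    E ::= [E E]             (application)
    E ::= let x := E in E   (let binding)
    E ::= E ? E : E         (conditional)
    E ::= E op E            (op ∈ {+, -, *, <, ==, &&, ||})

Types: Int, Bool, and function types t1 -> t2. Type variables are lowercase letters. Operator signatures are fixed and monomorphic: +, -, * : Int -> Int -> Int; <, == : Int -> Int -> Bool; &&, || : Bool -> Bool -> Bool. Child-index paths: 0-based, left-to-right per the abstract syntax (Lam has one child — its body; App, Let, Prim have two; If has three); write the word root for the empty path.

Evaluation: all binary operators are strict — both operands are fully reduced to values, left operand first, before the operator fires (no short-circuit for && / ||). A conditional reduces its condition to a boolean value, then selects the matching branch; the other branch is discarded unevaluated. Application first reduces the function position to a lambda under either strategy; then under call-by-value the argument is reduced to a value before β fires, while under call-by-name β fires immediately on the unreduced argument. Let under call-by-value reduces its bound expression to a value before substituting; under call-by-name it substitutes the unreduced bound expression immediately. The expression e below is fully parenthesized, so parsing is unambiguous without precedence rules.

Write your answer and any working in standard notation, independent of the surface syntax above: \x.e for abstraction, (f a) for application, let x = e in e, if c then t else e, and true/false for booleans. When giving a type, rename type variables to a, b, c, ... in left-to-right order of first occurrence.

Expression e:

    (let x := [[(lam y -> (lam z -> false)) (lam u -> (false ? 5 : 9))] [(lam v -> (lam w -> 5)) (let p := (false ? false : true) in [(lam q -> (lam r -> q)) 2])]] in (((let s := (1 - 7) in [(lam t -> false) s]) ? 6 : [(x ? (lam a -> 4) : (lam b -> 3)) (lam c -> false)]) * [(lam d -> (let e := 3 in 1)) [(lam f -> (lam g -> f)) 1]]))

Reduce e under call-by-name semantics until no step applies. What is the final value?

Trace:
step 0: (let x = (((\y.(\z.false)) (\u.(if false then 5 else 9))) ((\v.(\w.5)) (let p = (if false then false else true) in ((\q.(\r.q)) 2)))) in ((if (let s = (1 - 7) in ((\t.false) s)) then 6 else ((if x then (\a.4) else (\b.3)) (\c.false))) * ((\d.(let e = 3 in 1)) ((\f.(\g.f)) 1))))
step 1: [let@root] ((if (let s = (1 - 7) in ((\t.false) s)) then 6 else ((if (((\y.(\z.false)) (\u.(if false then 5 else 9))) ((\v.(\w.5)) (let p = (if false then false else true) in ((\q.(\r.q)) 2)))) then (\a.4) else (\b.3)) (\c.false))) * ((\d.(let e = 3 in 1)) ((\f.(\g.f)) 1)))
step 2: [let@0.0] ((if ((\t.false) (1 - 7)) then 6 else ((if (((\y.(\z.false)) (\u.(if false then 5 else 9))) ((\v.(\w.5)) (let p = (if false then false else true) in ((\q.(\r.q)) 2)))) then (\a.4) else (\b.3)) (\c.false))) * ((\d.(let e = 3 in 1)) ((\f.(\g.f)) 1)))
step 3: [beta@0.0] ((if false then 6 else ((if (((\y.(\z.false)) (\u.(if false then 5 else 9))) ((\v.(\w.5)) (let p = (if false then false else true) in ((\q.(\r.q)) 2)))) then (\a.4) else (\b.3)) (\c.false))) * ((\d.(let e = 3 in 1)) ((\f.(\g.f)) 1)))
step 4: [if@0] (((if (((\y.(\z.false)) (\u.(if false then 5 else 9))) ((\v.(\w.5)) (let p = (if false then false else true) in ((\q.(\r.q)) 2)))) then (\a.4) else (\b.3)) (\c.false)) * ((\d.(let e = 3 in 1)) ((\f.(\g.f)) 1)))
step 5: [beta@0.0.0.0] (((if ((\z.false) ((\v.(\w.5)) (let p = (if false then false else true) in ((\q.(\r.q)) 2)))) then (\a.4) else (\b.3)) (\c.false)) * ((\d.(let e = 3 in 1)) ((\f.(\g.f)) 1)))
step 6: [beta@0.0.0] (((if false then (\a.4) else (\b.3)) (\c.false)) * ((\d.(let e = 3 in 1)) ((\f.(\g.f)) 1)))
step 7: [if@0.0] (((\b.3) (\c.false)) * ((\d.(let e = 3 in 1)) ((\f.(\g.f)) 1)))
step 8: [beta@0] (3 * ((\d.(let e = 3 in 1)) ((\f.(\g.f)) 1)))
step 9: [beta@1] (3 * (let e = 3 in 1))
step 10: [let@1] (3 * 1)
step 11: [delta@root] 3

Answer: 3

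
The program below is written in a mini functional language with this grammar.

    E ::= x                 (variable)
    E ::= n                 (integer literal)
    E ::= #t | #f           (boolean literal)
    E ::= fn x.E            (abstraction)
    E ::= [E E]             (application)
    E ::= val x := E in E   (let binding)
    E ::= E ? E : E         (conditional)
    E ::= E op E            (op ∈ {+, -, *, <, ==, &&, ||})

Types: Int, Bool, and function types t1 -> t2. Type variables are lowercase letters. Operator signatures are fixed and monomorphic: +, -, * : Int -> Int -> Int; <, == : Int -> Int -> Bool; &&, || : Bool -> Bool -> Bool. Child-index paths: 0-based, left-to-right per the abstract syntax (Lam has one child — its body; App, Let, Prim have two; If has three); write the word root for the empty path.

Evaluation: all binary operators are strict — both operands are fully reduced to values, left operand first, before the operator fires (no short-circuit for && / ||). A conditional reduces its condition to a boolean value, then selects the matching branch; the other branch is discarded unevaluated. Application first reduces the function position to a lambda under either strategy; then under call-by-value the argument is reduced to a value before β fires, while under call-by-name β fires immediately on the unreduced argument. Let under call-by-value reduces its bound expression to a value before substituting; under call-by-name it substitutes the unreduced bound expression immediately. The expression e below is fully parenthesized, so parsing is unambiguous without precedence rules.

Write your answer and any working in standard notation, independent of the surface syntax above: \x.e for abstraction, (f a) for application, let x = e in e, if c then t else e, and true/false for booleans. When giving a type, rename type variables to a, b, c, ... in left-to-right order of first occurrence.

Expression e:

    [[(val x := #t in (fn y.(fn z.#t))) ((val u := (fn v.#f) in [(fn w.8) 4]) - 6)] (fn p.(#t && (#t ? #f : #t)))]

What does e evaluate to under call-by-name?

Answer: true

Working:
step 0: (((let x = true in (\y.(\z.true))) ((let u = (\v.false) in ((\w.8) 4)) - 6)) (\p.(true && (if true then false else true))))
step 1: [let@0.0] (((\y.(\z.true)) ((let u = (\v.false) in ((\w.8) 4)) - 6)) (\p.(true && (if true then false else true))))
step 2: [beta@0] ((\z.true) (\p.(true && (if true then false else true))))
step 3: [beta@root] true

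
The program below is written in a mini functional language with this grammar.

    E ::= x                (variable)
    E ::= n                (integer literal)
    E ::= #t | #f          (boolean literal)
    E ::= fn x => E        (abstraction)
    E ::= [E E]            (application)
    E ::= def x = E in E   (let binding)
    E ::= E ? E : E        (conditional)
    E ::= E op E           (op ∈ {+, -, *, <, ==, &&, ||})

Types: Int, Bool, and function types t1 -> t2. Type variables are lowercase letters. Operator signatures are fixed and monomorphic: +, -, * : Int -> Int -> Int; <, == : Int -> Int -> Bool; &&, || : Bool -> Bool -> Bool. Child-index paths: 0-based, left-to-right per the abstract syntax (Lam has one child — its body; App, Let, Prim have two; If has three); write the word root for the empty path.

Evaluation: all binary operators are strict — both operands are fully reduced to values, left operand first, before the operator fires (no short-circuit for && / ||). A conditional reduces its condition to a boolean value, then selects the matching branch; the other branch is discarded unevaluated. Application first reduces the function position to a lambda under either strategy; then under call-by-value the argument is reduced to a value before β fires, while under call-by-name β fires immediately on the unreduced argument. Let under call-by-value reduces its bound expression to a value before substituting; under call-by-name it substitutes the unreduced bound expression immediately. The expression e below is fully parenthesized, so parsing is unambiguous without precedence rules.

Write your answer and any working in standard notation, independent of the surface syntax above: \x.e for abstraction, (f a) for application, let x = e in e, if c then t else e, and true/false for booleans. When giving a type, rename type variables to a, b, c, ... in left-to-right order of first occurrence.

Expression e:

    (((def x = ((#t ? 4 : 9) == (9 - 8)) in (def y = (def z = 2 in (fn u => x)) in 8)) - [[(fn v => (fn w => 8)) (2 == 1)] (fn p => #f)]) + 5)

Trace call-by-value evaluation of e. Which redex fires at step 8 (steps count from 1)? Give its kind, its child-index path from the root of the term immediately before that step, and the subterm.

Answer: beta at 0.1.0 : ((\v.(\w.8)) false)

Derivation:
step 0: (((let x = ((if true then 4 else 9) == (9 - 8)) in (let y = (let z = 2 in (\u.x)) in 8)) - (((\v.(\w.8)) (2 == 1)) (\p.false))) + 5)
step 1: [if@0.0.0.0] (((let x = (4 == (9 - 8)) in (let y = (let z = 2 in (\u.x)) in 8)) - (((\v.(\w.8)) (2 == 1)) (\p.false))) + 5)
step 2: [delta@0.0.0.1] (((let x = (4 == 1) in (let y = (let z = 2 in (\u.x)) in 8)) - (((\v.(\w.8)) (2 == 1)) (\p.false))) + 5)
step 3: [delta@0.0.0] (((let x = false in (let y = (let z = 2 in (\u.x)) in 8)) - (((\v.(\w.8)) (2 == 1)) (\p.false))) + 5)
step 4: [let@0.0] (((let y = (let z = 2 in (\u.false)) in 8) - (((\v.(\w.8)) (2 == 1)) (\p.false))) + 5)
step 5: [let@0.0.0] (((let y = (\u.false) in 8) - (((\v.(\w.8)) (2 == 1)) (\p.false))) + 5)
step 6: [let@0.0] ((8 - (((\v.(\w.8)) (2 == 1)) (\p.false))) + 5)
step 7: [delta@0.1.0.1] ((8 - (((\v.(\w.8)) false) (\p.false))) + 5)
step 8: [beta@0.1.0] ((8 - ((\w.8) (\p.false))) + 5)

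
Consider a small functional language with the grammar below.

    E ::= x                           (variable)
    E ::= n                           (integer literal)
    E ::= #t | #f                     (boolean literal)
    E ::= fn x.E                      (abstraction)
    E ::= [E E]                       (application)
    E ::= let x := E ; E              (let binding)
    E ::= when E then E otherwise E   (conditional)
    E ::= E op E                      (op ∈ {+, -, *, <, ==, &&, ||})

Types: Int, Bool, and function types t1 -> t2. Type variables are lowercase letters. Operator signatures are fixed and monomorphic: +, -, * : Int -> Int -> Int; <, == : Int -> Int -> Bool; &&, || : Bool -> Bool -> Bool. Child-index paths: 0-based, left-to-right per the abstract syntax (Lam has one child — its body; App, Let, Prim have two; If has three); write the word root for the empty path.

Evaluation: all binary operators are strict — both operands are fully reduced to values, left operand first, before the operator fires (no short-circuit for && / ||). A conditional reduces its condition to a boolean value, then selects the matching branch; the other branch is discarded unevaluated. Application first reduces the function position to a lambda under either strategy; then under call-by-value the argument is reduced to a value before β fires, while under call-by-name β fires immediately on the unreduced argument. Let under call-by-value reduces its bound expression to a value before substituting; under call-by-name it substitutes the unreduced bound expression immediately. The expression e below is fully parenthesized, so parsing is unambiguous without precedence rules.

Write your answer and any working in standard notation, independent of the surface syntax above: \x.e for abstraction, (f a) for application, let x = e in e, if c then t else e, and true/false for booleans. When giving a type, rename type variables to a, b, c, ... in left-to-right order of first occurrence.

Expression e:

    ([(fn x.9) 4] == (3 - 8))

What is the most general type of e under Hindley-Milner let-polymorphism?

Trace:
\x._ : a -> Int
  unify a -> Int ~ Int -> b
  unify a ~ Int
  unify Int ~ b
_ _ : Int
  unify Int ~ Int
  unify Int ~ Int
  unify Int ~ Int
  unify Int ~ Int

Answer: Bool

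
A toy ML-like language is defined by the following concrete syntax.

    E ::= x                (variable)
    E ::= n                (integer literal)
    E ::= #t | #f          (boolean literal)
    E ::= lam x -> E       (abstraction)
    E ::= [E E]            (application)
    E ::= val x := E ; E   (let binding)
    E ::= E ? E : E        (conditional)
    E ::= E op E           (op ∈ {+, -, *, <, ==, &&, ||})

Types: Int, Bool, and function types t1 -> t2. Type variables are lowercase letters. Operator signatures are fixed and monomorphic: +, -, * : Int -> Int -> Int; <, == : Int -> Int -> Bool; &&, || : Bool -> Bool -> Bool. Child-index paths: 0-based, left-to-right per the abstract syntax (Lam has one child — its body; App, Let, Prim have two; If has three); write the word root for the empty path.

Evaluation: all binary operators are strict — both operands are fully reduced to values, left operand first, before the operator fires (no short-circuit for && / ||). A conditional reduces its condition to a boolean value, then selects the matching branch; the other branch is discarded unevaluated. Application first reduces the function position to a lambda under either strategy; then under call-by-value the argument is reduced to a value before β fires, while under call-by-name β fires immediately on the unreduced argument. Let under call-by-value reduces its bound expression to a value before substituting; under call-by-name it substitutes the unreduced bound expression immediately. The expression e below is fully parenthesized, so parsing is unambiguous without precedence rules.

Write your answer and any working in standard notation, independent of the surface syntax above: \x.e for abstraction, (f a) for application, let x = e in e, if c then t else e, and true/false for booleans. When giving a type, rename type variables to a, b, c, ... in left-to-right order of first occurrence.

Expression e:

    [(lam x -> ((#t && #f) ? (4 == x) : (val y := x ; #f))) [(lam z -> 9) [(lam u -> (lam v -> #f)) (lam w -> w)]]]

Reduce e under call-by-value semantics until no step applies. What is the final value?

Trace:
step 0: ((\x.(if (true && false) then (4 == x) else (let y = x in false))) ((\z.9) ((\u.(\v.false)) (\w.w))))
step 1: [beta@1.1] ((\x.(if (true && false) then (4 == x) else (let y = x in false))) ((\z.9) (\v.false)))
step 2: [beta@1] ((\x.(if (true && false) then (4 == x) else (let y = x in false))) 9)
step 3: [beta@root] (if (true && false) then (4 == 9) else (let y = 9 in false))
step 4: [delta@0] (if false then (4 == 9) else (let y = 9 in false))
step 5: [if@root] (let y = 9 in false)
step 6: [let@root] false

Answer: false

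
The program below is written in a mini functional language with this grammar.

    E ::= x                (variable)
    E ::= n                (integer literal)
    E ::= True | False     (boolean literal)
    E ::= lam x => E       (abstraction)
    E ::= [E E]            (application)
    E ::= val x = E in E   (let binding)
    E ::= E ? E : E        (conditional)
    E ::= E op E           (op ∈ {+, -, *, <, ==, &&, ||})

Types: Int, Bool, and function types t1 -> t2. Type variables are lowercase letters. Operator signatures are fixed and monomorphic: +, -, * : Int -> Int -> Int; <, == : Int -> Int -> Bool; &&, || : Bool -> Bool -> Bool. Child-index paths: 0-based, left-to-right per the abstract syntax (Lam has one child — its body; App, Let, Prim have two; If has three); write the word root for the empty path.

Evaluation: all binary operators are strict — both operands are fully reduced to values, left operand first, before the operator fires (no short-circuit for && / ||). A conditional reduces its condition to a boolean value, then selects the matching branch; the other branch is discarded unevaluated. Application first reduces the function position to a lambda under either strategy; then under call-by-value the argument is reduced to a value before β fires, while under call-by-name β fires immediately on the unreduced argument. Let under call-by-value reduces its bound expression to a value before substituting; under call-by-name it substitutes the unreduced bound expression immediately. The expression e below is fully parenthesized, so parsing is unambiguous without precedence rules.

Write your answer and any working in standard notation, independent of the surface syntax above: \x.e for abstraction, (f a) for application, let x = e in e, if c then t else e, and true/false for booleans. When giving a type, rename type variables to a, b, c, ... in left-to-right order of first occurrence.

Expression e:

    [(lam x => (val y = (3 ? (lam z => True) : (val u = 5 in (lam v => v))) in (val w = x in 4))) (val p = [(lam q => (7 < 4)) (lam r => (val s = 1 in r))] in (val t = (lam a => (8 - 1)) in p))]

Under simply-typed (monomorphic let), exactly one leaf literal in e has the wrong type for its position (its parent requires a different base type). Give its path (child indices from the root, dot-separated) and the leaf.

Answer: 0.0.0.0 : 3

Trace:
  unify Int ~ Bool
  FAIL: mismatch Int ~ Bool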